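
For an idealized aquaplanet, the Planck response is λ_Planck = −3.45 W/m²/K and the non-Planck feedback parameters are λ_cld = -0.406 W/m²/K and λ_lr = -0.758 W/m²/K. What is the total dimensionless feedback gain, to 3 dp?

Convert to gains: g_cld = -0.406/3.45 = -0.1177; g_lr = -0.758/3.45 = -0.2197.
Total gain g = -0.3374.

-0.337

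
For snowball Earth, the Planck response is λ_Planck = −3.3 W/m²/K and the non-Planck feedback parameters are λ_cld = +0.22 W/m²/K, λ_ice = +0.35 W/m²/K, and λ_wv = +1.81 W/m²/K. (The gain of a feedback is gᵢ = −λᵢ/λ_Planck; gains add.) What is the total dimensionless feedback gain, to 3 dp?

Convert to gains: g_cld = 0.22/3.3 = 0.06667; g_ice = 0.35/3.3 = 0.1061; g_wv = 1.81/3.3 = 0.5485.
Total gain g = 0.72127.

0.721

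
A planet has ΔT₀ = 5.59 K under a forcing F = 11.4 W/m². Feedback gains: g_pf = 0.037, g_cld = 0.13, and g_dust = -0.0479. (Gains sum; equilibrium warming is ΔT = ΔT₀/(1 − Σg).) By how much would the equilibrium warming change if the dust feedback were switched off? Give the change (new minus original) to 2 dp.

0.36 K

Original: g = 0.1191, ΔT = 5.59/(1−0.1191) = 6.3458 K.
Without dust: g' = 0.167, ΔT' = 5.59/(1−0.167) = 6.7107 K.
Change = 6.7107 − 6.3458 = 0.36 K.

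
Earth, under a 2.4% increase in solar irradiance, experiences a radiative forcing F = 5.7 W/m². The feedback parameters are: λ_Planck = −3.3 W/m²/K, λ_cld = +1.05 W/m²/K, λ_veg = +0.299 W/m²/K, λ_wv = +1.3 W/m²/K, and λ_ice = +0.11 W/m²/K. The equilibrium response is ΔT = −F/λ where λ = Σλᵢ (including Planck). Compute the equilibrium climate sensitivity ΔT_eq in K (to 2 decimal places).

Net feedback parameter λ = (−3.3) + (+1.05) + (+0.299) + (+1.3) + (+0.11) = -0.541 W/m²/K.
ΔT = −F/λ = −5.7/(-0.541) = 10.54 K.

10.54 K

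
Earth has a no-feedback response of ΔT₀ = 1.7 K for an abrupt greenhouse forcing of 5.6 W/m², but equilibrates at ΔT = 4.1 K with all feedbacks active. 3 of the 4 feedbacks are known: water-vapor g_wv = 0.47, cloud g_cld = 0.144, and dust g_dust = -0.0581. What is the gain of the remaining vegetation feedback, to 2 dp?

0.03

Amplification A = ΔT/ΔT₀ = 4.1/1.7 = 2.412.
Total gain g = 1 − 1/A = 1 − 1/2.412 = 0.5854.
Known gains sum to 0.47 + 0.144 − 0.0581 = 0.5559.
g_veg = 0.5854 − 0.5559 = 0.03.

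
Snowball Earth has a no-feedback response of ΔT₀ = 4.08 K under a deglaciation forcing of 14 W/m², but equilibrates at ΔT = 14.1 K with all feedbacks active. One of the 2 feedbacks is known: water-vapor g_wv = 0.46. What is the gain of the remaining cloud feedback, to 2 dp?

0.25

Amplification A = ΔT/ΔT₀ = 14.1/4.08 = 3.456.
Total gain g = 1 − 1/A = 1 − 1/3.456 = 0.7106.
The known gain is 0.46.
g_cld = 0.7106 − 0.46 = 0.25.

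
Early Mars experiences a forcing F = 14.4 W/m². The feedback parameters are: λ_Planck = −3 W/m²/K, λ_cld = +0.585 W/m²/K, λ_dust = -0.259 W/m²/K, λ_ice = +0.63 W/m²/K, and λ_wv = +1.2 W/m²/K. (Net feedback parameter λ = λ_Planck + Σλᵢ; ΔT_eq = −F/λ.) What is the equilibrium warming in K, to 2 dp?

Net feedback parameter λ = (−3) + (+0.585) + (-0.259) + (+0.63) + (+1.2) = -0.844 W/m²/K.
ΔT = −F/λ = −14.4/(-0.844) = 17.06 K.

17.06 K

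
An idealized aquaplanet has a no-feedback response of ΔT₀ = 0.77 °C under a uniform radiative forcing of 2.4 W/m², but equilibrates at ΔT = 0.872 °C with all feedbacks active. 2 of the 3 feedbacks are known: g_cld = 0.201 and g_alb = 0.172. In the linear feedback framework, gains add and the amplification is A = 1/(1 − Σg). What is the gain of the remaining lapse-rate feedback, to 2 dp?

Amplification A = ΔT/ΔT₀ = 0.872/0.77 = 1.132.
Total gain g = 1 − 1/A = 1 − 1/1.132 = 0.1166.
Known gains sum to 0.201 + 0.172 = 0.373.
g_lr = 0.1166 − 0.373 = -0.26.

-0.26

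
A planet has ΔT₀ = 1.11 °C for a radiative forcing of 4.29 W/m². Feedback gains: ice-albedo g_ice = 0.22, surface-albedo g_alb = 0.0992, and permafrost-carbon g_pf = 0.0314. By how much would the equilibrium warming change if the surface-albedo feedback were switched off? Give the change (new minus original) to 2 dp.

-0.23 °C

Original: g = 0.3506, ΔT = 1.11/(1−0.3506) = 1.7093 °C.
Without surface-albedo: g' = 0.2514, ΔT' = 1.11/(1−0.2514) = 1.4828 °C.
Change = 1.4828 − 1.7093 = -0.23 °C.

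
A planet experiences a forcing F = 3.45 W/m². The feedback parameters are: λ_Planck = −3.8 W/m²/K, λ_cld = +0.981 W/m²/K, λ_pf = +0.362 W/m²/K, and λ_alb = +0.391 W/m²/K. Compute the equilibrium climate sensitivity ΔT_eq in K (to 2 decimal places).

1.67 K

Net feedback parameter λ = (−3.8) + (+0.981) + (+0.362) + (+0.391) = -2.066 W/m²/K.
ΔT = −F/λ = −3.45/(-2.066) = 1.67 K.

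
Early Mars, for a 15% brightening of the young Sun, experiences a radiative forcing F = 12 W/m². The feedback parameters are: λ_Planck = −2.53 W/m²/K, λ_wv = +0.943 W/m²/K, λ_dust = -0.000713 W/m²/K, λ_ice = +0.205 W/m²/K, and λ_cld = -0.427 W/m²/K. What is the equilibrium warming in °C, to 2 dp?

6.63 °C

Net feedback parameter λ = (−2.53) + (+0.943) + (-0.000713) + (+0.205) + (-0.427) = -1.809713 W/m²/K.
ΔT = −F/λ = −12/(-1.809713) = 6.63 °C.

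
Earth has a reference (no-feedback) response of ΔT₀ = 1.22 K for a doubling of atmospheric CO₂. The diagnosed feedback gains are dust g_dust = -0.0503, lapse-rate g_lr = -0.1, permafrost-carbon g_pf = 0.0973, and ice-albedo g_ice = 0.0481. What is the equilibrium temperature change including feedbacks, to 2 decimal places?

Total gain g = -0.0503 − 0.1 + 0.0973 + 0.0481 = -0.0049.
Amplification A = 1/(1 + 0.0049) = 0.9951.
ΔT = 1.22 × 0.9951 = 1.21 K.

1.21 K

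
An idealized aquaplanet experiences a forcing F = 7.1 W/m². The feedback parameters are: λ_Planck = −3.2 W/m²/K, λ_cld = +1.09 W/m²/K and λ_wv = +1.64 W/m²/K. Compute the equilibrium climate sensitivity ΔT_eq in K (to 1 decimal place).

15.1 K

Net feedback parameter λ = (−3.2) + (+1.09) + (+1.64) = -0.47 W/m²/K.
ΔT = −F/λ = −7.1/(-0.47) = 15.1 K.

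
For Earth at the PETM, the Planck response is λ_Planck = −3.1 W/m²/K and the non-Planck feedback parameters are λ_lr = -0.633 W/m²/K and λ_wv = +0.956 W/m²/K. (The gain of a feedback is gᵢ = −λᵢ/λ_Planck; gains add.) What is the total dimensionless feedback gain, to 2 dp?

0.10

Convert to gains: g_lr = -0.633/3.1 = -0.2042; g_wv = 0.956/3.1 = 0.3084.
Total gain g = 0.1042.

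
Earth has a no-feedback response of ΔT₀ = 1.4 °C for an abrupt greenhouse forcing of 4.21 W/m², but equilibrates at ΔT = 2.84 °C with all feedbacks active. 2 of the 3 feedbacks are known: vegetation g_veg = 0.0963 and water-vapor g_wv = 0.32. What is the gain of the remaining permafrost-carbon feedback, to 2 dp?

0.09

Amplification A = ΔT/ΔT₀ = 2.84/1.4 = 2.029.
Total gain g = 1 − 1/A = 1 − 1/2.029 = 0.5071.
Known gains sum to 0.0963 + 0.32 = 0.4163.
g_pf = 0.5071 − 0.4163 = 0.09.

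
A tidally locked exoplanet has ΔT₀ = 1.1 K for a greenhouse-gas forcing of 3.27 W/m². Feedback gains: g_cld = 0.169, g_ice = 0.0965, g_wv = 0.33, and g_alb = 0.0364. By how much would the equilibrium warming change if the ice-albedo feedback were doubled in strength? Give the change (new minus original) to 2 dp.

1.06 K

Original: g = 0.6319, ΔT = 1.1/(1−0.6319) = 2.9883 K.
With doubled ice-albedo: g' = 0.7284, ΔT' = 1.1/(1−0.7284) = 4.0501 K.
Change = 4.0501 − 2.9883 = 1.06 K.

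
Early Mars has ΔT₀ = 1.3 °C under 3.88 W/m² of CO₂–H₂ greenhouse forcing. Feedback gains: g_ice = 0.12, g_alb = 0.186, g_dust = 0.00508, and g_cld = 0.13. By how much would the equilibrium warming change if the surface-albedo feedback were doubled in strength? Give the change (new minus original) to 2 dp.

Original: g = 0.44108, ΔT = 1.3/(1−0.44108) = 2.3259 °C.
With doubled surface-albedo: g' = 0.62708, ΔT' = 1.3/(1−0.62708) = 3.4860 °C.
Change = 3.4860 − 2.3259 = 1.16 °C.

1.16 °C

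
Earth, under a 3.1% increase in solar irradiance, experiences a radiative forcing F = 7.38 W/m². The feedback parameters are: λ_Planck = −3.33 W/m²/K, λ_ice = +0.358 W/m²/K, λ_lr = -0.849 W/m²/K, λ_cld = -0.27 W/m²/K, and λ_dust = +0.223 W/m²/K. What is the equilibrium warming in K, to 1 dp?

Net feedback parameter λ = (−3.33) + (+0.358) + (-0.849) + (-0.27) + (+0.223) = -3.868 W/m²/K.
ΔT = −F/λ = −7.38/(-3.868) = 1.9 K.

1.9 K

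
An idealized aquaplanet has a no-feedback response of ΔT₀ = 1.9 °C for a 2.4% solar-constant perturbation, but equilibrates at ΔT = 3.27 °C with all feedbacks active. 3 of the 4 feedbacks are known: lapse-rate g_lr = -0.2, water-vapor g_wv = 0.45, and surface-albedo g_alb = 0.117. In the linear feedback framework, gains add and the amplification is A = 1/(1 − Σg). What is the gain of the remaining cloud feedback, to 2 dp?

Amplification A = ΔT/ΔT₀ = 3.27/1.9 = 1.721.
Total gain g = 1 − 1/A = 1 − 1/1.721 = 0.4189.
Known gains sum to -0.2 + 0.45 + 0.117 = 0.367.
g_cld = 0.4189 − 0.367 = 0.05.

0.05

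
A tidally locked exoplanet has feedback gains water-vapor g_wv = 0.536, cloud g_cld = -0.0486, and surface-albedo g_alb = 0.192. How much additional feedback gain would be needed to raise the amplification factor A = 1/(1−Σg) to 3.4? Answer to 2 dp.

Current total gain = 0.6794.
Target gain for A = 3.4: g* = 1 − 1/3.4 = 0.7059.
Additional gain needed = 0.7059 − 0.6794 = 0.03.

0.03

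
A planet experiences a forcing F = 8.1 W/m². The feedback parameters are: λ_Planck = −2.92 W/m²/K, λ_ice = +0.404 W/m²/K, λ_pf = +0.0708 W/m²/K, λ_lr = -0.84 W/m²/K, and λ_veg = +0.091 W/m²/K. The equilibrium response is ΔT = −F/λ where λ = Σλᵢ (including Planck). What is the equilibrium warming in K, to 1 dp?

Net feedback parameter λ = (−2.92) + (+0.404) + (+0.0708) + (-0.84) + (+0.091) = -3.1942 W/m²/K.
ΔT = −F/λ = −8.1/(-3.1942) = 2.5 K.

2.5 K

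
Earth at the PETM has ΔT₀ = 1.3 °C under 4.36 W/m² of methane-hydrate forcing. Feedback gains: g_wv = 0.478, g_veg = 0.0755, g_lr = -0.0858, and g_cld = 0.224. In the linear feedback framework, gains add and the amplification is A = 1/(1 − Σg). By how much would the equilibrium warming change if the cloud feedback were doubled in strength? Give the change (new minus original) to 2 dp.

11.20 °C

Original: g = 0.6917, ΔT = 1.3/(1−0.6917) = 4.2167 °C.
With doubled cloud: g' = 0.9157, ΔT' = 1.3/(1−0.9157) = 15.4211 °C.
Change = 15.4211 − 4.2167 = 11.20 °C.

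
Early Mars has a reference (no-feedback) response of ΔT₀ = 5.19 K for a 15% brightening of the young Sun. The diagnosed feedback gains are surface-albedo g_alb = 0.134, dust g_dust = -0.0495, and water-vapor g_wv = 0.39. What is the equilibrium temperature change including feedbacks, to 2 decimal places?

Total gain g = 0.134 − 0.0495 + 0.39 = 0.4745.
Amplification A = 1/(1 − 0.4745) = 1.903.
ΔT = 5.19 × 1.903 = 9.88 K.

9.88 K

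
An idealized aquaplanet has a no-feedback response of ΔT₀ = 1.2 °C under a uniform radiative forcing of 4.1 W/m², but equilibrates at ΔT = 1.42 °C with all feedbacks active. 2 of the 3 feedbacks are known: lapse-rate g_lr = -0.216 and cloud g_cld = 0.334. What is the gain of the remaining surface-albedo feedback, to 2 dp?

Amplification A = ΔT/ΔT₀ = 1.42/1.2 = 1.183.
Total gain g = 1 − 1/A = 1 − 1/1.183 = 0.1547.
Known gains sum to -0.216 + 0.334 = 0.118.
g_alb = 0.1547 − 0.118 = 0.04.

0.04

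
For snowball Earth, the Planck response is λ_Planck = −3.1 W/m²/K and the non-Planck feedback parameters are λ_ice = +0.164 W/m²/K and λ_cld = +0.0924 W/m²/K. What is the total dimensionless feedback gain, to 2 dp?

0.08

Convert to gains: g_ice = 0.164/3.1 = 0.0529; g_cld = 0.0924/3.1 = 0.02981.
Total gain g = 0.08271.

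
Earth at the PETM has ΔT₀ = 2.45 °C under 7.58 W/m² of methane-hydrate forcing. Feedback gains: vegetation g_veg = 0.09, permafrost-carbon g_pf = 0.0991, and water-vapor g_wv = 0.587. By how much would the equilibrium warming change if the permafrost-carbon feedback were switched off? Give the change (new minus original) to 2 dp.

Original: g = 0.7761, ΔT = 2.45/(1−0.7761) = 10.9424 °C.
Without permafrost-carbon: g' = 0.677, ΔT' = 2.45/(1−0.677) = 7.5851 °C.
Change = 7.5851 − 10.9424 = -3.36 °C.

-3.36 °C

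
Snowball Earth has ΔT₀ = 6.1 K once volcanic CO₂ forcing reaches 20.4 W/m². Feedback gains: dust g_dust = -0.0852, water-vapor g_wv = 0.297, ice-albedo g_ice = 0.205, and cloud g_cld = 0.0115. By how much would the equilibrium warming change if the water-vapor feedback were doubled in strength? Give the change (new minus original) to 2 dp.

11.54 K

Original: g = 0.4283, ΔT = 6.1/(1−0.4283) = 10.6699 K.
With doubled water-vapor: g' = 0.7253, ΔT' = 6.1/(1−0.7253) = 22.2060 K.
Change = 22.2060 − 10.6699 = 11.54 K.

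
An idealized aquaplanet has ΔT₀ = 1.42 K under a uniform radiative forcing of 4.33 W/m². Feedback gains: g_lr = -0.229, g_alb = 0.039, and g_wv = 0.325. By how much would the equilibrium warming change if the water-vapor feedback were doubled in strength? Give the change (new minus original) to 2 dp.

Original: g = 0.135, ΔT = 1.42/(1−0.135) = 1.6416 K.
With doubled water-vapor: g' = 0.46, ΔT' = 1.42/(1−0.46) = 2.6296 K.
Change = 2.6296 − 1.6416 = 0.99 K.

0.99 K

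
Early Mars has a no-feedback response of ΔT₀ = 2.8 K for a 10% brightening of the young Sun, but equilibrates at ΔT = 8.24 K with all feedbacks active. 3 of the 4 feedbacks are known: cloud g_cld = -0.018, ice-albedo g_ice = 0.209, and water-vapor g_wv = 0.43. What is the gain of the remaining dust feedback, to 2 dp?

0.04

Amplification A = ΔT/ΔT₀ = 8.24/2.8 = 2.943.
Total gain g = 1 − 1/A = 1 − 1/2.943 = 0.6602.
Known gains sum to -0.018 + 0.209 + 0.43 = 0.621.
g_dust = 0.6602 − 0.621 = 0.04.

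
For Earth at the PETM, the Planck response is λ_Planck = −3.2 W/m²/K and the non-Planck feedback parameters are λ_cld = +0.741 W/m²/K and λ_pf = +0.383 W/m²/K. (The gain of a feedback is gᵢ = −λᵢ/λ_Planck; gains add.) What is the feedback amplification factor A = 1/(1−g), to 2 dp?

1.54

Convert to gains: g_cld = 0.741/3.2 = 0.2316; g_pf = 0.383/3.2 = 0.1197.
Total gain g = 0.3513.
A = 1/(1 − 0.3513) = 1.54.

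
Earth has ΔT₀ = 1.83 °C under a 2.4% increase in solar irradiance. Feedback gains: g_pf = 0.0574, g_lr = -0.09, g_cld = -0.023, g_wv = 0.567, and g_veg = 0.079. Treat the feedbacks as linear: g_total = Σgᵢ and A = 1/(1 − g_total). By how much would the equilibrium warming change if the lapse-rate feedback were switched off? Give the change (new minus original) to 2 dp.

Original: g = 0.5904, ΔT = 1.83/(1−0.5904) = 4.4678 °C.
Without lapse-rate: g' = 0.6804, ΔT' = 1.83/(1−0.6804) = 5.7259 °C.
Change = 5.7259 − 4.4678 = 1.26 °C.

1.26 °C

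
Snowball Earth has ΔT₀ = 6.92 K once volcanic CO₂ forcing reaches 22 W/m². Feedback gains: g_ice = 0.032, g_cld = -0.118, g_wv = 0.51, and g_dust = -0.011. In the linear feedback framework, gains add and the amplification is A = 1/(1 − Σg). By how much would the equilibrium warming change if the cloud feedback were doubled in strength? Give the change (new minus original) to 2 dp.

Original: g = 0.413, ΔT = 6.92/(1−0.413) = 11.7888 K.
With doubled cloud: g' = 0.295, ΔT' = 6.92/(1−0.295) = 9.8156 K.
Change = 9.8156 − 11.7888 = -1.97 K.

-1.97 K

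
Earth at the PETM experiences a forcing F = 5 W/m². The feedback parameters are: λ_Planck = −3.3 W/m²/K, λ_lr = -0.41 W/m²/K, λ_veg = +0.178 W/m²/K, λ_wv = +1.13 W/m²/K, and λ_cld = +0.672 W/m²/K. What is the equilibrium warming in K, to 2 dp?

Net feedback parameter λ = (−3.3) + (-0.41) + (+0.178) + (+1.13) + (+0.672) = -1.73 W/m²/K.
ΔT = −F/λ = −5/(-1.73) = 2.89 K.

2.89 K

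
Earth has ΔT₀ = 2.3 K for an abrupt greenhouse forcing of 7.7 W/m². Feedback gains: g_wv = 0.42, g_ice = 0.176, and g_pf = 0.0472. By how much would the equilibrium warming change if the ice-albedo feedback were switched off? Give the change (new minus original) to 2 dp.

Original: g = 0.6432, ΔT = 2.3/(1−0.6432) = 6.4462 K.
Without ice-albedo: g' = 0.4672, ΔT' = 2.3/(1−0.4672) = 4.3168 K.
Change = 4.3168 − 6.4462 = -2.13 K.

-2.13 K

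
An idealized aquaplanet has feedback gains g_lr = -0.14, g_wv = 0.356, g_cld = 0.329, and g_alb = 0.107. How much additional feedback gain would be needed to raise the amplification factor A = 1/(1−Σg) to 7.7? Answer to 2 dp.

0.22

Current total gain = 0.652.
Target gain for A = 7.7: g* = 1 − 1/7.7 = 0.8701.
Additional gain needed = 0.8701 − 0.652 = 0.22.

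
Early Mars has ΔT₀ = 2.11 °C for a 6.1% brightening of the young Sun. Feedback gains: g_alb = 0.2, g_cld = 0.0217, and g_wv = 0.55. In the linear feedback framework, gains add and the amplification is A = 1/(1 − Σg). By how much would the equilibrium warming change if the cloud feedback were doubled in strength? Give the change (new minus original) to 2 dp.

0.97 °C

Original: g = 0.7717, ΔT = 2.11/(1−0.7717) = 9.2422 °C.
With doubled cloud: g' = 0.7934, ΔT' = 2.11/(1−0.7934) = 10.2130 °C.
Change = 10.2130 − 9.2422 = 0.97 °C.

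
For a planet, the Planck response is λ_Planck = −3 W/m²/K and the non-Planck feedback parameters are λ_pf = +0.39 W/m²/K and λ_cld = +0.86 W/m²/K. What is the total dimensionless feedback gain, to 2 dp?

Convert to gains: g_pf = 0.39/3 = 0.13; g_cld = 0.86/3 = 0.2867.
Total gain g = 0.4167.

0.42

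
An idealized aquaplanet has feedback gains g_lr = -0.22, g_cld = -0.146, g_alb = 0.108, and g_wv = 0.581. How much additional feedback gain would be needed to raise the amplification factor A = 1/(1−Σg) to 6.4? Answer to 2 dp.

0.52

Current total gain = 0.323.
Target gain for A = 6.4: g* = 1 − 1/6.4 = 0.8438.
Additional gain needed = 0.8438 − 0.323 = 0.52.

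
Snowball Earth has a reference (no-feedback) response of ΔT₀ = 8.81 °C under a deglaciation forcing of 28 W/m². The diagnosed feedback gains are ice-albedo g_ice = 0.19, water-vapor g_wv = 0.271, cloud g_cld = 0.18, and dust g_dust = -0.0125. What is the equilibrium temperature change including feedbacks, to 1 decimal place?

23.7 °C

Total gain g = 0.19 + 0.271 + 0.18 − 0.0125 = 0.6285.
Amplification A = 1/(1 − 0.6285) = 2.692.
ΔT = 8.81 × 2.692 = 23.7 °C.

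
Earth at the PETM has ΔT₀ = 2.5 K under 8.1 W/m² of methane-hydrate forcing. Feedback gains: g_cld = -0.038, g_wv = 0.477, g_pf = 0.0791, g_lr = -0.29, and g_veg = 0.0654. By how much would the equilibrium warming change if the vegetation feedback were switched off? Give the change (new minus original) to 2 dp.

Original: g = 0.2935, ΔT = 2.5/(1−0.2935) = 3.5386 K.
Without vegetation: g' = 0.2281, ΔT' = 2.5/(1−0.2281) = 3.2388 K.
Change = 3.2388 − 3.5386 = -0.30 K.

-0.30 K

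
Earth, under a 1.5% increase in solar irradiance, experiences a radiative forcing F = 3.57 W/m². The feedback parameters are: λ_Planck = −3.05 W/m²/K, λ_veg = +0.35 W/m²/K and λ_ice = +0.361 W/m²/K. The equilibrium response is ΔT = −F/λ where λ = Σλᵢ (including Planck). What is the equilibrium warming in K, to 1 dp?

1.5 K

Net feedback parameter λ = (−3.05) + (+0.35) + (+0.361) = -2.339 W/m²/K.
ΔT = −F/λ = −3.57/(-2.339) = 1.5 K.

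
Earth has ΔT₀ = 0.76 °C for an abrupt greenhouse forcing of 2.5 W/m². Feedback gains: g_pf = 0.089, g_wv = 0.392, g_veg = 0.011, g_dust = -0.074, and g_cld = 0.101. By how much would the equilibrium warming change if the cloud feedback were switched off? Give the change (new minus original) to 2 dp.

-0.27 °C

Original: g = 0.519, ΔT = 0.76/(1−0.519) = 1.5800 °C.
Without cloud: g' = 0.418, ΔT' = 0.76/(1−0.418) = 1.3058 °C.
Change = 1.3058 − 1.5800 = -0.27 °C.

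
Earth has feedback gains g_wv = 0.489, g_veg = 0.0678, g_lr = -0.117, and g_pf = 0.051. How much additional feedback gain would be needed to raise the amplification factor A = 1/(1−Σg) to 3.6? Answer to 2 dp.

Current total gain = 0.4908.
Target gain for A = 3.6: g* = 1 − 1/3.6 = 0.7222.
Additional gain needed = 0.7222 − 0.4908 = 0.23.

0.23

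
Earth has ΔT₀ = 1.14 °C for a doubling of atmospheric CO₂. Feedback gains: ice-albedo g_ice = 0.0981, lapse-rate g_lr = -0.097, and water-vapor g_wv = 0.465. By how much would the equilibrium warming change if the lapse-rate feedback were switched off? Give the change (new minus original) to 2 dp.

0.47 °C

Original: g = 0.4661, ΔT = 1.14/(1−0.4661) = 2.1352 °C.
Without lapse-rate: g' = 0.5631, ΔT' = 1.14/(1−0.5631) = 2.6093 °C.
Change = 2.6093 − 2.1352 = 0.47 °C.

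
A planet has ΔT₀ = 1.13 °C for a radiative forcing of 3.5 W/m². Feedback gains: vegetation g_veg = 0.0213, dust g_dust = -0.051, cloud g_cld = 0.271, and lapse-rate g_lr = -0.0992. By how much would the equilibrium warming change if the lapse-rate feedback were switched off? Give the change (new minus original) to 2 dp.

Original: g = 0.1421, ΔT = 1.13/(1−0.1421) = 1.3172 °C.
Without lapse-rate: g' = 0.2413, ΔT' = 1.13/(1−0.2413) = 1.4894 °C.
Change = 1.4894 − 1.3172 = 0.17 °C.

0.17 °C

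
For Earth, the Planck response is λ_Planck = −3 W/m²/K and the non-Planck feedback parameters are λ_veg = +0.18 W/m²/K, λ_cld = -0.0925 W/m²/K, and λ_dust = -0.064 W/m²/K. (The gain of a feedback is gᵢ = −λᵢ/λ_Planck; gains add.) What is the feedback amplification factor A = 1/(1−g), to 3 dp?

1.008

Convert to gains: g_veg = 0.18/3 = 0.06; g_cld = -0.0925/3 = -0.03083; g_dust = -0.064/3 = -0.02133.
Total gain g = 0.00784.
A = 1/(1 − 0.00784) = 1.008.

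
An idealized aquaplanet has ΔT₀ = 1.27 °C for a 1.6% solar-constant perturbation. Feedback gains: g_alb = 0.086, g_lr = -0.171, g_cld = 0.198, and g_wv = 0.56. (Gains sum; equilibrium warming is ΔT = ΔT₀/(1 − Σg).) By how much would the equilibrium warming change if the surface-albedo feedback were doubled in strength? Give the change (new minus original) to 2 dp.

1.39 °C

Original: g = 0.673, ΔT = 1.27/(1−0.673) = 3.8838 °C.
With doubled surface-albedo: g' = 0.759, ΔT' = 1.27/(1−0.759) = 5.2697 °C.
Change = 5.2697 − 3.8838 = 1.39 °C.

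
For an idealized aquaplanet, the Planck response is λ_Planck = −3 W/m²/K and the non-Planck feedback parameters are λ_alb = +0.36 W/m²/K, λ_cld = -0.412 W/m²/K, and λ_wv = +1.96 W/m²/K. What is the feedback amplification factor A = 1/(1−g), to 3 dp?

Convert to gains: g_alb = 0.36/3 = 0.12; g_cld = -0.412/3 = -0.1373; g_wv = 1.96/3 = 0.6533.
Total gain g = 0.636.
A = 1/(1 − 0.636) = 2.747.

2.747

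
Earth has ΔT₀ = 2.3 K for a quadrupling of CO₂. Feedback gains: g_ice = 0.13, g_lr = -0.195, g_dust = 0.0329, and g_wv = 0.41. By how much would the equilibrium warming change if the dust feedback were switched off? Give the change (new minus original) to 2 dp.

Original: g = 0.3779, ΔT = 2.3/(1−0.3779) = 3.6972 K.
Without dust: g' = 0.345, ΔT' = 2.3/(1−0.345) = 3.5115 K.
Change = 3.5115 − 3.6972 = -0.19 K.

-0.19 K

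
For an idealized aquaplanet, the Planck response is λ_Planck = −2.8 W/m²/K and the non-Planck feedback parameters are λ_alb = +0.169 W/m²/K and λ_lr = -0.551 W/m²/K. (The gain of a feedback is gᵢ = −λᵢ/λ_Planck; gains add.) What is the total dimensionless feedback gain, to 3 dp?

Convert to gains: g_alb = 0.169/2.8 = 0.06036; g_lr = -0.551/2.8 = -0.1968.
Total gain g = -0.13644.

-0.136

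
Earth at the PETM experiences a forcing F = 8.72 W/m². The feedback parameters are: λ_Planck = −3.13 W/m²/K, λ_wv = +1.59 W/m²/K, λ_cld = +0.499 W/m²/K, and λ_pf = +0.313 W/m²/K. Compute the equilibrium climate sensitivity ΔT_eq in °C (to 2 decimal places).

Net feedback parameter λ = (−3.13) + (+1.59) + (+0.499) + (+0.313) = -0.728 W/m²/K.
ΔT = −F/λ = −8.72/(-0.728) = 11.98 °C.

11.98 °C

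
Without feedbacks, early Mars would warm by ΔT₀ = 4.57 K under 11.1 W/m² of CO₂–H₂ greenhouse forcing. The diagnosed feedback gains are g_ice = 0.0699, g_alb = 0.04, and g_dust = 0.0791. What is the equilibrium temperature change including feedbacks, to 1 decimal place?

5.6 K

Total gain g = 0.0699 + 0.04 + 0.0791 = 0.189.
Amplification A = 1/(1 − 0.189) = 1.233.
ΔT = 4.57 × 1.233 = 5.6 K.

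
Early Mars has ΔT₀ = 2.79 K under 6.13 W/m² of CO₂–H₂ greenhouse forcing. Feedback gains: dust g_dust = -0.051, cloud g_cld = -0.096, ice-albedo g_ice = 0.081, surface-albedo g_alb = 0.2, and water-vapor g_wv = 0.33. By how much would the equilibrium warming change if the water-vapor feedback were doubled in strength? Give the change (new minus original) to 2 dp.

8.34 K

Original: g = 0.464, ΔT = 2.79/(1−0.464) = 5.2052 K.
With doubled water-vapor: g' = 0.794, ΔT' = 2.79/(1−0.794) = 13.5437 K.
Change = 13.5437 − 5.2052 = 8.34 K.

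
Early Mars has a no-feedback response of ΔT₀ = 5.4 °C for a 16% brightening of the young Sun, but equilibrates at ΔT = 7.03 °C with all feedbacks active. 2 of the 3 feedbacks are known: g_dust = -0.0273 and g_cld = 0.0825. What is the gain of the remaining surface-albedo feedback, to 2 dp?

Amplification A = ΔT/ΔT₀ = 7.03/5.4 = 1.302.
Total gain g = 1 − 1/A = 1 − 1/1.302 = 0.232.
Known gains sum to -0.0273 + 0.0825 = 0.0552.
g_alb = 0.232 − 0.0552 = 0.18.

0.18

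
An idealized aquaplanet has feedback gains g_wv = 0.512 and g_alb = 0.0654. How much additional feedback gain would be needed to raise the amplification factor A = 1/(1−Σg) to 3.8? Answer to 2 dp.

0.16

Current total gain = 0.5774.
Target gain for A = 3.8: g* = 1 − 1/3.8 = 0.7368.
Additional gain needed = 0.7368 − 0.5774 = 0.16.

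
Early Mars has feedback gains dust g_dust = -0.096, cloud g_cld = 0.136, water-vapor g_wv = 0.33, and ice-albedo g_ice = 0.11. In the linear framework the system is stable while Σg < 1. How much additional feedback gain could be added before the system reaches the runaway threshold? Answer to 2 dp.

0.52

Current total gain = -0.096 + 0.136 + 0.33 + 0.11 = 0.48.
Margin to runaway = 1 − 0.48 = 0.52.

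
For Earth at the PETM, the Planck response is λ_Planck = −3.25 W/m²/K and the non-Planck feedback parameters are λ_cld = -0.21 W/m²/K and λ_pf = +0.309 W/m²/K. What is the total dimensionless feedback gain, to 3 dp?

0.030

Convert to gains: g_cld = -0.21/3.25 = -0.06462; g_pf = 0.309/3.25 = 0.09508.
Total gain g = 0.03046.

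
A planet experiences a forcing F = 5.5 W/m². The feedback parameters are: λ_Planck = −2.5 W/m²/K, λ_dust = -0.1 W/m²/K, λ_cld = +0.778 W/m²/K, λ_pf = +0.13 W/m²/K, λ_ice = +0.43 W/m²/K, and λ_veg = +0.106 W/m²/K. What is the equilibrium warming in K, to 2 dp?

Net feedback parameter λ = (−2.5) + (-0.1) + (+0.778) + (+0.13) + (+0.43) + (+0.106) = -1.156 W/m²/K.
ΔT = −F/λ = −5.5/(-1.156) = 4.76 K.

4.76 K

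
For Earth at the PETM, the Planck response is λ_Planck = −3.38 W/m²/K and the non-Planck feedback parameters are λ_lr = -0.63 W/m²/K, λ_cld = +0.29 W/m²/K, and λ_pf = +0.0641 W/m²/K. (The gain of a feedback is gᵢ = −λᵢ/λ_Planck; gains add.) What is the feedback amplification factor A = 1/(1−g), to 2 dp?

0.92

Convert to gains: g_lr = -0.63/3.38 = -0.1864; g_cld = 0.29/3.38 = 0.0858; g_pf = 0.0641/3.38 = 0.01896.
Total gain g = -0.08164.
A = 1/(1 + 0.08164) = 0.92.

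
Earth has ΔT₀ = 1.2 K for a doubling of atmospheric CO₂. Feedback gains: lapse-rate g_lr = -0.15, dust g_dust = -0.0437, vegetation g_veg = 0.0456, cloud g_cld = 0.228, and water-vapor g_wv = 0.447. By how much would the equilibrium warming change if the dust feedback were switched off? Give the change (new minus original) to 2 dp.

Original: g = 0.5269, ΔT = 1.2/(1−0.5269) = 2.5365 K.
Without dust: g' = 0.5706, ΔT' = 1.2/(1−0.5706) = 2.7946 K.
Change = 2.7946 − 2.5365 = 0.26 K.

0.26 K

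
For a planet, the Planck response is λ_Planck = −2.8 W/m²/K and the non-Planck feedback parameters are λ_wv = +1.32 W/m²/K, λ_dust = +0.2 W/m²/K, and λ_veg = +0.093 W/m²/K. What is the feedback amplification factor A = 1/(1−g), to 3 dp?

2.359

Convert to gains: g_wv = 1.32/2.8 = 0.4714; g_dust = 0.2/2.8 = 0.07143; g_veg = 0.093/2.8 = 0.03321.
Total gain g = 0.57604.
A = 1/(1 − 0.57604) = 2.359.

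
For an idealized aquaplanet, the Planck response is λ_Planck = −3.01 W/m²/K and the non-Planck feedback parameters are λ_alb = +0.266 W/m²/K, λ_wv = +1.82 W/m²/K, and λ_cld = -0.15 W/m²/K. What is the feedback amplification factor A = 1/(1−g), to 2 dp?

Convert to gains: g_alb = 0.266/3.01 = 0.08837; g_wv = 1.82/3.01 = 0.6047; g_cld = -0.15/3.01 = -0.04983.
Total gain g = 0.64324.
A = 1/(1 − 0.64324) = 2.80.

2.80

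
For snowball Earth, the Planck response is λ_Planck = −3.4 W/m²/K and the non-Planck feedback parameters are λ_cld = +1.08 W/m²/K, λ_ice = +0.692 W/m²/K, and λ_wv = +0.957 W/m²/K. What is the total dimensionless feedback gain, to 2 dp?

Convert to gains: g_cld = 1.08/3.4 = 0.3176; g_ice = 0.692/3.4 = 0.2035; g_wv = 0.957/3.4 = 0.2815.
Total gain g = 0.8026.

0.80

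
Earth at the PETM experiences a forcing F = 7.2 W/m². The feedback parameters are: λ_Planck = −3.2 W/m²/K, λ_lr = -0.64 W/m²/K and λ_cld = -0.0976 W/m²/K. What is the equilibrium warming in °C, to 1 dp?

Net feedback parameter λ = (−3.2) + (-0.64) + (-0.0976) = -3.9376 W/m²/K.
ΔT = −F/λ = −7.2/(-3.9376) = 1.8 °C.

1.8 °C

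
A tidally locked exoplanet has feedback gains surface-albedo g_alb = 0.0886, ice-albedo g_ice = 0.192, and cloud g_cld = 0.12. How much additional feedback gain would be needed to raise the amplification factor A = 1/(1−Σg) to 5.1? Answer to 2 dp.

0.40

Current total gain = 0.4006.
Target gain for A = 5.1: g* = 1 − 1/5.1 = 0.8039.
Additional gain needed = 0.8039 − 0.4006 = 0.40.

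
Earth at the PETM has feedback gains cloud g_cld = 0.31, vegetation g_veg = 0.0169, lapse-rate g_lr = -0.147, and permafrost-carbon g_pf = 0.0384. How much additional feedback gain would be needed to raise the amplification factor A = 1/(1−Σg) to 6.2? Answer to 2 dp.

0.62

Current total gain = 0.2183.
Target gain for A = 6.2: g* = 1 − 1/6.2 = 0.8387.
Additional gain needed = 0.8387 − 0.2183 = 0.62.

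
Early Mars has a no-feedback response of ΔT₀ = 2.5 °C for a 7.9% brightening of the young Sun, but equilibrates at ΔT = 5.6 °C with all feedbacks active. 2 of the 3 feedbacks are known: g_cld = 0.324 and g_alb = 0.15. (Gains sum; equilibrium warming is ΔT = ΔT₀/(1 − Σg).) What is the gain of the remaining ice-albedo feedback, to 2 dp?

0.08

Amplification A = ΔT/ΔT₀ = 5.6/2.5 = 2.24.
Total gain g = 1 − 1/A = 1 − 1/2.24 = 0.5536.
Known gains sum to 0.324 + 0.15 = 0.474.
g_ice = 0.5536 − 0.474 = 0.08.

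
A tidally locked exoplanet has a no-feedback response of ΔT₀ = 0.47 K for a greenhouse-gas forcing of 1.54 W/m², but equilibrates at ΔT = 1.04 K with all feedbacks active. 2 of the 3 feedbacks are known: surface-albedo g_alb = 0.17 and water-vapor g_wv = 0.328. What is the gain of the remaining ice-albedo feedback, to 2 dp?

0.05

Amplification A = ΔT/ΔT₀ = 1.04/0.47 = 2.213.
Total gain g = 1 − 1/A = 1 − 1/2.213 = 0.5481.
Known gains sum to 0.17 + 0.328 = 0.498.
g_ice = 0.5481 − 0.498 = 0.05.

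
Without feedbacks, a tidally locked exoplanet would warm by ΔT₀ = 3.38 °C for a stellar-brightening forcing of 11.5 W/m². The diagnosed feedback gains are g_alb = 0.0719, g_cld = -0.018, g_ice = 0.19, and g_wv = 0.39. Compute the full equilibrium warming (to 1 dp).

Total gain g = 0.0719 − 0.018 + 0.19 + 0.39 = 0.6339.
Amplification A = 1/(1 − 0.6339) = 2.731.
ΔT = 3.38 × 2.731 = 9.2 °C.

9.2 °C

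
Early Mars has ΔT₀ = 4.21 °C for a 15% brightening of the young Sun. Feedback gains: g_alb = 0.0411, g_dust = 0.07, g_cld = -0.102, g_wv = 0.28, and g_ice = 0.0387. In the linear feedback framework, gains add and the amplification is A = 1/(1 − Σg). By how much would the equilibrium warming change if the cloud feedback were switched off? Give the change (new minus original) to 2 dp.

1.12 °C

Original: g = 0.3278, ΔT = 4.21/(1−0.3278) = 6.2630 °C.
Without cloud: g' = 0.4298, ΔT' = 4.21/(1−0.4298) = 7.3834 °C.
Change = 7.3834 − 6.2630 = 1.12 °C.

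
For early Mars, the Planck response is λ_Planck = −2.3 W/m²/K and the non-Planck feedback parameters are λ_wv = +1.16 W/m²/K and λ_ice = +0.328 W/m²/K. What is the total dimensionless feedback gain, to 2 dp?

Convert to gains: g_wv = 1.16/2.3 = 0.5043; g_ice = 0.328/2.3 = 0.1426.
Total gain g = 0.6469.

0.65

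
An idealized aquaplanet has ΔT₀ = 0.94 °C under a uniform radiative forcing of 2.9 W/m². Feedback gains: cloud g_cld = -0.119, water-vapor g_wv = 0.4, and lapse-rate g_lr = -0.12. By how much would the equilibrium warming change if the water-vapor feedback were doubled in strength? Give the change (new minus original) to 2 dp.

1.02 °C

Original: g = 0.161, ΔT = 0.94/(1−0.161) = 1.1204 °C.
With doubled water-vapor: g' = 0.561, ΔT' = 0.94/(1−0.561) = 2.1412 °C.
Change = 2.1412 − 1.1204 = 1.02 °C.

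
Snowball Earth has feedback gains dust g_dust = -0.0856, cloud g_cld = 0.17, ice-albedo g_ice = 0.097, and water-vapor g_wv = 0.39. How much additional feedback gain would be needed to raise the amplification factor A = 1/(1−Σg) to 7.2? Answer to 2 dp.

0.29

Current total gain = 0.5714.
Target gain for A = 7.2: g* = 1 − 1/7.2 = 0.8611.
Additional gain needed = 0.8611 − 0.5714 = 0.29.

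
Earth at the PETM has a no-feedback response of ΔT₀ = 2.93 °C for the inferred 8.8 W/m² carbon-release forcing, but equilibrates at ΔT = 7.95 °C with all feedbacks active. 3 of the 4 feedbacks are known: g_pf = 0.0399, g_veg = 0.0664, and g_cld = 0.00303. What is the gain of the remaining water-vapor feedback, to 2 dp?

Amplification A = ΔT/ΔT₀ = 7.95/2.93 = 2.713.
Total gain g = 1 − 1/A = 1 − 1/2.713 = 0.6314.
Known gains sum to 0.0399 + 0.0664 + 0.00303 = 0.10933.
g_wv = 0.6314 − 0.10933 = 0.52.

0.52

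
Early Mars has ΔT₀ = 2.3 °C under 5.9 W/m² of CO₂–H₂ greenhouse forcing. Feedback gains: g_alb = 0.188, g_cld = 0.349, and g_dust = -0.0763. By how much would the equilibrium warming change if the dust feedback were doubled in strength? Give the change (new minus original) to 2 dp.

-0.53 °C

Original: g = 0.4607, ΔT = 2.3/(1−0.4607) = 4.2648 °C.
With doubled dust: g' = 0.3844, ΔT' = 2.3/(1−0.3844) = 3.7362 °C.
Change = 3.7362 − 4.2648 = -0.53 °C.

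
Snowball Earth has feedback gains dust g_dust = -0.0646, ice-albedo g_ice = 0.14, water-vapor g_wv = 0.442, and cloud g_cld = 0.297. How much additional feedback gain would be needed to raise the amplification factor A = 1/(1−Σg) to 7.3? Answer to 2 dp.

0.05

Current total gain = 0.8144.
Target gain for A = 7.3: g* = 1 − 1/7.3 = 0.863.
Additional gain needed = 0.863 − 0.8144 = 0.05.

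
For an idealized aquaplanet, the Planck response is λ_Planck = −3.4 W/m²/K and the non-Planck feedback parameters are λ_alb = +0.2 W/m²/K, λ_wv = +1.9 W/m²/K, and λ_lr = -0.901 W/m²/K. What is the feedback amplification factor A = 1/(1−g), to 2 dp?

Convert to gains: g_alb = 0.2/3.4 = 0.05882; g_wv = 1.9/3.4 = 0.5588; g_lr = -0.901/3.4 = -0.265.
Total gain g = 0.35262.
A = 1/(1 − 0.35262) = 1.54.

1.54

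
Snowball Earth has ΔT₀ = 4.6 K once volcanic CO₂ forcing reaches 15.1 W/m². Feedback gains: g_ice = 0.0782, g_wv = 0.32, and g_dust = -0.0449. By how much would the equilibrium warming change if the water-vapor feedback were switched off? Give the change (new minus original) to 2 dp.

-2.35 K

Original: g = 0.3533, ΔT = 4.6/(1−0.3533) = 7.1130 K.
Without water-vapor: g' = 0.0333, ΔT' = 4.6/(1−0.0333) = 4.7585 K.
Change = 4.7585 − 7.1130 = -2.35 K.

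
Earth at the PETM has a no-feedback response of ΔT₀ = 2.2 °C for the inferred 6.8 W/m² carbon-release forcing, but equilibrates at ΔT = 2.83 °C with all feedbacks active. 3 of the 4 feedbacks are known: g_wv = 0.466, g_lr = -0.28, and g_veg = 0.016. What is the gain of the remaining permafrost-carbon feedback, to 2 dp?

0.02

Amplification A = ΔT/ΔT₀ = 2.83/2.2 = 1.286.
Total gain g = 1 − 1/A = 1 − 1/1.286 = 0.2224.
Known gains sum to 0.466 − 0.28 + 0.016 = 0.202.
g_pf = 0.2224 − 0.202 = 0.02.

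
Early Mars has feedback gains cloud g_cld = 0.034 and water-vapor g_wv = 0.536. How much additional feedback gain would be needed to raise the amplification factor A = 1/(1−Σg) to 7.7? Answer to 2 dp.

0.30

Current total gain = 0.57.
Target gain for A = 7.7: g* = 1 − 1/7.7 = 0.8701.
Additional gain needed = 0.8701 − 0.57 = 0.30.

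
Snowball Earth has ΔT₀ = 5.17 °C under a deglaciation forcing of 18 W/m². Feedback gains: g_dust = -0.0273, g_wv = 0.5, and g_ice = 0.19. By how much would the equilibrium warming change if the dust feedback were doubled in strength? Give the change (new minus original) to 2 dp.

-1.15 °C

Original: g = 0.6627, ΔT = 5.17/(1−0.6627) = 15.3276 °C.
With doubled dust: g' = 0.6354, ΔT' = 5.17/(1−0.6354) = 14.1799 °C.
Change = 14.1799 − 15.3276 = -1.15 °C.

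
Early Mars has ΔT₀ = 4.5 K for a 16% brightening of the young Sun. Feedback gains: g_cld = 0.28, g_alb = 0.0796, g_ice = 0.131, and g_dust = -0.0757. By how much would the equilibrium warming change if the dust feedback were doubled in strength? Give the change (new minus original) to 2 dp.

-0.88 K

Original: g = 0.4149, ΔT = 4.5/(1−0.4149) = 7.6910 K.
With doubled dust: g' = 0.3392, ΔT' = 4.5/(1−0.3392) = 6.8099 K.
Change = 6.8099 − 7.6910 = -0.88 K.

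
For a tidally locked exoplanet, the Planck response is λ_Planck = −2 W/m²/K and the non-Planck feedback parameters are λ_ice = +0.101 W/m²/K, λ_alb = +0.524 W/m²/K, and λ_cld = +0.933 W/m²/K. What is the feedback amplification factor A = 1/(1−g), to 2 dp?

Convert to gains: g_ice = 0.101/2 = 0.0505; g_alb = 0.524/2 = 0.262; g_cld = 0.933/2 = 0.4665.
Total gain g = 0.779.
A = 1/(1 − 0.779) = 4.52.

4.52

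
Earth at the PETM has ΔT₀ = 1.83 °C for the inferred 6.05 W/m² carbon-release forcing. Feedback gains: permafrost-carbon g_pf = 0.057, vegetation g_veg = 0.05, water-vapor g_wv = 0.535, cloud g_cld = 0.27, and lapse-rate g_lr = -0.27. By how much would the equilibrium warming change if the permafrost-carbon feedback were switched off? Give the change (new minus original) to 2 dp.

-0.70 °C

Original: g = 0.642, ΔT = 1.83/(1−0.642) = 5.1117 °C.
Without permafrost-carbon: g' = 0.585, ΔT' = 1.83/(1−0.585) = 4.4096 °C.
Change = 4.4096 − 5.1117 = -0.70 °C.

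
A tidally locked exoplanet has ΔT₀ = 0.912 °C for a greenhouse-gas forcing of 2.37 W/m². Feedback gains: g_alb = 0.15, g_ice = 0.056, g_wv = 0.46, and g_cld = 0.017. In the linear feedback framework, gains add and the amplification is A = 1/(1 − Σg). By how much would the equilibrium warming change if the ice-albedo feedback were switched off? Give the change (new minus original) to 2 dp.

Original: g = 0.683, ΔT = 0.912/(1−0.683) = 2.8770 °C.
Without ice-albedo: g' = 0.627, ΔT' = 0.912/(1−0.627) = 2.4450 °C.
Change = 2.4450 − 2.8770 = -0.43 °C.

-0.43 °C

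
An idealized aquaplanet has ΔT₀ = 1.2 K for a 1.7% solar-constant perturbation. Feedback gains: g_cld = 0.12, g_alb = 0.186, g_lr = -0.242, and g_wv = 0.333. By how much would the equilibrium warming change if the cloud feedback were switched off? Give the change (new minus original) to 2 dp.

-0.33 K

Original: g = 0.397, ΔT = 1.2/(1−0.397) = 1.9900 K.
Without cloud: g' = 0.277, ΔT' = 1.2/(1−0.277) = 1.6598 K.
Change = 1.6598 − 1.9900 = -0.33 K.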